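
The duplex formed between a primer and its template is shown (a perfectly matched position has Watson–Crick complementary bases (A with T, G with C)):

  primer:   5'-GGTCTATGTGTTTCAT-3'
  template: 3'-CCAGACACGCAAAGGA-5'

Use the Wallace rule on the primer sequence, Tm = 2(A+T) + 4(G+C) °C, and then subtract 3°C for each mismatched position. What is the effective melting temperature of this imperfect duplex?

Primer base counts: A=2, T=8, G=4, C=2 → A+T=10, G+C=6
Perfect-match Tm = 2(10) + 4(6) = 20 + 24 = 44°C
Mismatches (positions where the bases are not complementary): 3 (at positions 6, 9, 15)
Effective Tm = 44 − 3×3 = 44 − 9 = 35°C

35°C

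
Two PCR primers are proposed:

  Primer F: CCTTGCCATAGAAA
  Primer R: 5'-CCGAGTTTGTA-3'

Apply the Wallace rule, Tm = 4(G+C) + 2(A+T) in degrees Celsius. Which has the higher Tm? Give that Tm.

Primer F, 40°C

Primer F: A+T=8, G+C=6 → Tm = 2(8)+4(6) = 40°C
Primer R: A+T=6, G+C=5 → Tm = 2(6)+4(5) = 32°C
40°C vs 32°C → primer F is higher.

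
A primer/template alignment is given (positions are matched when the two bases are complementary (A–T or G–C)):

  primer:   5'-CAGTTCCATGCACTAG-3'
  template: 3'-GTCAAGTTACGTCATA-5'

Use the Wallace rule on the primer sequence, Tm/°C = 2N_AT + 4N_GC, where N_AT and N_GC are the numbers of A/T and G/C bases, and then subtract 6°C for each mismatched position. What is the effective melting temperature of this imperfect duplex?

Primer base counts: A=4, T=4, G=3, C=5 → A+T=8, G+C=8
Perfect-match Tm = 2(8) + 4(8) = 16 + 32 = 48°C
Mismatches (positions where the bases are not complementary): 3 (at positions 7, 13, 16)
Effective Tm = 48 − 3×6 = 48 − 18 = 30°C

30°C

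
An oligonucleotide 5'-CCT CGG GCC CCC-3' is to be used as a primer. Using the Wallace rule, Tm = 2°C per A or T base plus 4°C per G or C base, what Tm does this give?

Base counts: T=1, A=0, G=3, C=8
So N_AT = 1 and N_GC = 11.
Tm = 4·11 + 2·1 = 44 + 2 = 46°C

46°C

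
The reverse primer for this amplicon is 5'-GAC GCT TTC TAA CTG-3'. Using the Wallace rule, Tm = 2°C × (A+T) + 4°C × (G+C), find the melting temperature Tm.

Scanning the sequence gives A=3, T=5, C=4, G=3.
AT pairs contribute 8, GC pairs contribute 7.
Tm = 4·7 + 2·8 = 28 + 16 = 44°C

44°C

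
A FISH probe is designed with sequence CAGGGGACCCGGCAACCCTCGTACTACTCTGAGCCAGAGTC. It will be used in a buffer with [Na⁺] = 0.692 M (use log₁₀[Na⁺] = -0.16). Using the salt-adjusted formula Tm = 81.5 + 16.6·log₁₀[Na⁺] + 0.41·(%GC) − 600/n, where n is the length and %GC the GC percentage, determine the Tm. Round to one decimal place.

90.2°C

Length n = 41. Counting bases: T=6, C=15, G=11, A=9
G+C = 26, so %GC = 26/41 × 100 = 63.415%
Salt term: 16.6 × (-0.16) = -2.656
GC term: 0.41 × 63.415 = 26; length term: −600/41 = −14.634
Tm = 81.5 + (-2.656) + 26 − 14.634 = 90.21 → 90.2°C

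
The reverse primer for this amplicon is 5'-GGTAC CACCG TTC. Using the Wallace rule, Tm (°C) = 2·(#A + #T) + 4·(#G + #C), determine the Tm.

42°C

Base counts: G=3, C=5, T=3, A=2
So N_AT = 5 and N_GC = 8.
Tm = 2(5) + 4(8) = 10 + 32 = 42°C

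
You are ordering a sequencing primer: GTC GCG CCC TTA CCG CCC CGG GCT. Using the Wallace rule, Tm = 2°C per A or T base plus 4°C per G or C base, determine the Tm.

86°C

Counting bases: A=1, C=12, T=4, G=7
A+T = 5, G+C = 19
Tm = 2×5 + 4×19 = 86°C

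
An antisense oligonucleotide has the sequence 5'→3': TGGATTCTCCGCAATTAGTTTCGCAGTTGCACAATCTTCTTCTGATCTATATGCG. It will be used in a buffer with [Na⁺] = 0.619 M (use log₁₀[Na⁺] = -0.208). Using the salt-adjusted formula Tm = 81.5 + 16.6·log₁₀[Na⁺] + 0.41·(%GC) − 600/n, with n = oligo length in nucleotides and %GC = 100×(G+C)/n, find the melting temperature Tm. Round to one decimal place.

Length n = 55. Base counts: C=13, T=21, G=10, A=11
G+C = 23, so %GC = 23/55 × 100 = 41.818%
Salt term: 16.6 × (-0.208) = -3.453
GC term: 0.41 × 41.818 = 17.145; length term: −600/55 = −10.909
Tm = 81.5 + (-3.453) + 17.145 − 10.909 = 84.283 → 84.3°C

84.3°C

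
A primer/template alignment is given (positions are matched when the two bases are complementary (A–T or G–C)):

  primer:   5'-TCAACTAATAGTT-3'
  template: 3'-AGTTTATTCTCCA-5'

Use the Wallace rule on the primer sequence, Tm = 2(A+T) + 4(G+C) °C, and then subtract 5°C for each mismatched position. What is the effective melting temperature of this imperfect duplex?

Primer base counts: A=5, T=5, G=1, C=2 → A+T=10, G+C=3
Perfect-match Tm = 2(10) + 4(3) = 20 + 12 = 32°C
Mismatches (positions where the bases are not complementary): 3 (at positions 5, 9, 12)
Effective Tm = 32 − 3×5 = 32 − 15 = 17°C

17°C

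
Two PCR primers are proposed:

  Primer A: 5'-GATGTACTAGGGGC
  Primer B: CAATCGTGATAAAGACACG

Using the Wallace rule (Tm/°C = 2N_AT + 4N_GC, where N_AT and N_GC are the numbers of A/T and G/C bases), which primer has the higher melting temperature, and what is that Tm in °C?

Primer A: A+T=6, G+C=8 → Tm = 2(6)+4(8) = 44°C
Primer B: A+T=11, G+C=8 → Tm = 2(11)+4(8) = 54°C
44°C vs 54°C → primer B is higher.

Primer B, 54°C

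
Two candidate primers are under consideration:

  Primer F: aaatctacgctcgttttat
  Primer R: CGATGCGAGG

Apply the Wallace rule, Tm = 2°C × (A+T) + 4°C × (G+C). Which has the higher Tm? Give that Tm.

Primer F: A+T=13, G+C=6 → Tm = 2(13)+4(6) = 50°C
Primer R: A+T=3, G+C=7 → Tm = 2(3)+4(7) = 34°C
50°C vs 34°C → primer F is higher.

Primer F, 50°C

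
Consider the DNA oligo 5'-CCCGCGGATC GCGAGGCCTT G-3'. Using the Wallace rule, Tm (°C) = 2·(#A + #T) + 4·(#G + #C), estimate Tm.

74°C

Base counts: A=2, C=8, T=3, G=8
A+T = 5, G+C = 16
Tm = 2×5 + 4×16 = 74°C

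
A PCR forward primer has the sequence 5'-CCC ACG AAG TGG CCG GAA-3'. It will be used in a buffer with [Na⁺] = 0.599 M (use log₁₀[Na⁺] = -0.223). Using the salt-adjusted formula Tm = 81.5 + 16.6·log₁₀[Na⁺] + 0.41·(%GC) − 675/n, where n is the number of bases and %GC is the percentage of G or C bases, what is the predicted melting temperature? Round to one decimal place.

Length n = 18. Base counts: C=6, A=5, T=1, G=6
G+C = 12, so %GC = 12/18 × 100 = 66.667%
Salt term: 16.6 × (-0.223) = -3.702
GC term: 0.41 × 66.667 = 27.333; length term: −675/18 = −37.5
Tm = 81.5 + (-3.702) + 27.333 − 37.5 = 67.631 → 67.6°C

67.6°C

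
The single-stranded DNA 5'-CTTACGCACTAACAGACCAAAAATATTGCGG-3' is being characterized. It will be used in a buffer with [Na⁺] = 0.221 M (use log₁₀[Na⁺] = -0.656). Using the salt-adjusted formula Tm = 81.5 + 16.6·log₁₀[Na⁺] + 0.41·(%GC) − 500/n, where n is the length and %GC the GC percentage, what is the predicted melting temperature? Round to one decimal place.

Length n = 31. Counting bases: G=5, T=6, C=8, A=12
G+C = 13, so %GC = 13/31 × 100 = 41.935%
Salt term: 16.6 × (-0.656) = -10.89
GC term: 0.41 × 41.935 = 17.193; length term: −500/31 = −16.129
Tm = 81.5 + (-10.89) + 17.193 − 16.129 = 71.674 → 71.7°C

71.7°C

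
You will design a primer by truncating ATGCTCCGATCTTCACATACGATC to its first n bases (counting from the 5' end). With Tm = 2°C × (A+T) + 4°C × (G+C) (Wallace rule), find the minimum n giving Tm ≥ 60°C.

n = 21

First 20 bases: ATGCTCCGATCTTCACATAC → Tm = 58°C (< 60°C)
First 21 bases: ATGCTCCGATCTTCACATACG → Tm = 62°C (≥ 60°C)
Each additional base adds 2°C (A/T) or 4°C (G/C), so Tm is non-decreasing in n; n = 21 is the first length to reach 60°C.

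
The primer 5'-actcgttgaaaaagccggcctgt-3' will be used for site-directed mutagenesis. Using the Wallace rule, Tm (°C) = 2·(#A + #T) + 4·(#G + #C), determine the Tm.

Base counts: G=6, T=5, A=6, C=6
A+T = 11, G+C = 12
Tm = 2(11) + 4(12) = 22 + 48 = 70°C

70°C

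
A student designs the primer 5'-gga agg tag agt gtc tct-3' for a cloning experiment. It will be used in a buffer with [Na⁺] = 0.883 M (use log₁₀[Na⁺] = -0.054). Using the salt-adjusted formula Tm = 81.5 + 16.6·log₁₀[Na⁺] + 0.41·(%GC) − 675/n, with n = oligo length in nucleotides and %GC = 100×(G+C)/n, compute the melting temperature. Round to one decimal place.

Length n = 18. Scanning the sequence gives C=2, A=4, G=7, T=5.
G+C = 9, so %GC = 9/18 × 100 = 50%
Salt term: 16.6 × (-0.054) = -0.896
GC term: 0.41 × 50 = 20.5; length term: −675/18 = −37.5
Tm = 81.5 + (-0.896) + 20.5 − 37.5 = 63.604 → 63.6°C

63.6°C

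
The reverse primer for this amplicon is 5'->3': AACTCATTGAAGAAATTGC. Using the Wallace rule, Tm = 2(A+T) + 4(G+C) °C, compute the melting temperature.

50°C

T=5, G=3, C=3, A=8
So N_AT = 13 and N_GC = 6.
Tm = 4·6 + 2·13 = 24 + 26 = 50°C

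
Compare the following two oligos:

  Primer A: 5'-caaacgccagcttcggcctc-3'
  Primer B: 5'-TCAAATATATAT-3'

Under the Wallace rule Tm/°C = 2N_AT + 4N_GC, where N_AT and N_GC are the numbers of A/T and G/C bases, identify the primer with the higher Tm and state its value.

Primer A, 66°C

Primer A: A+T=7, G+C=13 → Tm = 2(7)+4(13) = 66°C
Primer B: A+T=11, G+C=1 → Tm = 2(11)+4(1) = 26°C
66°C vs 26°C → primer A is higher.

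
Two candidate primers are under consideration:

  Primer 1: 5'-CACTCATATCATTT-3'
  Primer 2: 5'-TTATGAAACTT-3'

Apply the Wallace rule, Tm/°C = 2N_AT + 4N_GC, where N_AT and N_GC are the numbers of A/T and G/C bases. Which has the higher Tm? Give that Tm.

Primer 1, 36°C

Primer 1: A+T=10, G+C=4 → Tm = 2(10)+4(4) = 36°C
Primer 2: A+T=9, G+C=2 → Tm = 2(9)+4(2) = 26°C
36°C vs 26°C → primer 1 is higher.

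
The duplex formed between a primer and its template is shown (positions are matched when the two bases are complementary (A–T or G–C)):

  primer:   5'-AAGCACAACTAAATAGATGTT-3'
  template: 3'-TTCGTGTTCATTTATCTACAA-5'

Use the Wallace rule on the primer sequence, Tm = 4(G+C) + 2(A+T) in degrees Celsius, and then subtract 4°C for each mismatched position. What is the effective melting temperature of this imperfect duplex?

Primer base counts: A=10, T=5, G=3, C=3 → A+T=15, G+C=6
Perfect-match Tm = 2(15) + 4(6) = 30 + 24 = 54°C
Mismatches (positions where the bases are not complementary): 1 (at position 9)
Effective Tm = 54 − 1×4 = 54 − 4 = 50°C

50°C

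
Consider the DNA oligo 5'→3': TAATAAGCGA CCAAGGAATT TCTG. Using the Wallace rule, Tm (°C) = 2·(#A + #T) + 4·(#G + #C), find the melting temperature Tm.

66°C

Base counts: C=4, A=9, G=5, T=6
A+T = 15, G+C = 9
Tm = 2×15 + 4×9 = 66°C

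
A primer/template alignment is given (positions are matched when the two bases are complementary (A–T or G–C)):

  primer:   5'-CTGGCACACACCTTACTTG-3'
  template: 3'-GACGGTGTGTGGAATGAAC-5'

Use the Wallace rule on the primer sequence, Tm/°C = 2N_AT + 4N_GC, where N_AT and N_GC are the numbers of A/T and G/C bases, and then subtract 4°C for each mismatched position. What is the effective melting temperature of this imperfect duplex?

Primer base counts: A=4, T=5, G=3, C=7 → A+T=9, G+C=10
Perfect-match Tm = 2(9) + 4(10) = 18 + 40 = 58°C
Mismatches (positions where the bases are not complementary): 1 (at position 4)
Effective Tm = 58 − 1×4 = 58 − 4 = 54°C

54°C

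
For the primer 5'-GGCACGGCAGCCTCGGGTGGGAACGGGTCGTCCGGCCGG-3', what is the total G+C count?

31

Scanning the sequence gives T=4, A=4, C=12, G=19.
Total G or C: 19 + 12 = 31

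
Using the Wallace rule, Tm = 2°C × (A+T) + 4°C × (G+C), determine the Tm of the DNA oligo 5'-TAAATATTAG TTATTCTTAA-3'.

G=1, T=10, C=1, A=8
So N_AT = 18 and N_GC = 2.
Tm = 2×18 + 4×2 = 44°C

44°C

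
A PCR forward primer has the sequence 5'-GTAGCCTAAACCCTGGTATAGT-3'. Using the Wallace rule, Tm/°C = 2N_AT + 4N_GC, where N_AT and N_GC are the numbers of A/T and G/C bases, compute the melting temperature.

T=6, C=5, A=6, G=5
A+T = 12, G+C = 10
Tm = 2(12) + 4(10) = 24 + 40 = 64°C

64°C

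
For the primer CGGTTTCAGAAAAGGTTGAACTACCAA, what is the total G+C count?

C=5, A=10, T=6, G=6
Total G or C: 6 + 5 = 11

11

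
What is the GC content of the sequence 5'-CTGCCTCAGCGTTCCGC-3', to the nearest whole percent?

Base counts: A=1, G=4, T=4, C=8
G+C = 4 + 8 = 12 out of 17 bases
%GC = 12/17 × 100 = 70.59% ≈ 71%

71%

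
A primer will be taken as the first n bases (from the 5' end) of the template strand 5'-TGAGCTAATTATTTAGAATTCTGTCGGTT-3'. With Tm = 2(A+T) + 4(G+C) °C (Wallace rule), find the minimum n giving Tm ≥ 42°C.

n = 17

First 16 bases: TGAGCTAATTATTTAG → Tm = 40°C (< 42°C)
First 17 bases: TGAGCTAATTATTTAGA → Tm = 42°C (≥ 42°C)
Each additional base adds 2°C (A/T) or 4°C (G/C), so Tm is non-decreasing in n; n = 17 is the first length to reach 42°C.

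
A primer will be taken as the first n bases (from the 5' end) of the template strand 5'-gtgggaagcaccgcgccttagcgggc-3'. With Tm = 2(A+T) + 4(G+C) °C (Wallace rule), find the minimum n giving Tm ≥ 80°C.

First 23 bases: GTGGGAAGCACCGCGCCTTAGCG → Tm = 78°C (< 80°C)
First 24 bases: GTGGGAAGCACCGCGCCTTAGCGG → Tm = 82°C (≥ 80°C)
Each additional base adds 2°C (A/T) or 4°C (G/C), so Tm is non-decreasing in n; n = 24 is the first length to reach 80°C.

n = 24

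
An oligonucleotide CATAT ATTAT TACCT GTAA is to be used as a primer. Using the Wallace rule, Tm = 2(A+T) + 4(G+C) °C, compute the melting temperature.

46°C

Counting bases: G=1, T=8, A=7, C=3
So N_AT = 15 and N_GC = 4.
Tm = 4·4 + 2·15 = 16 + 30 = 46°C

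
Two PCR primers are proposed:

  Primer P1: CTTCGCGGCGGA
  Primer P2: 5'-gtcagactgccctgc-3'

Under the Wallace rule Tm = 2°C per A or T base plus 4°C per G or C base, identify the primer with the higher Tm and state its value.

Primer P1: A+T=3, G+C=9 → Tm = 2(3)+4(9) = 42°C
Primer P2: A+T=5, G+C=10 → Tm = 2(5)+4(10) = 50°C
42°C vs 50°C → primer P2 is higher.

Primer P2, 50°C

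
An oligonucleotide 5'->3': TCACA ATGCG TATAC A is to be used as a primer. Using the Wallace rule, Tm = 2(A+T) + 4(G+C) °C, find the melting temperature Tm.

44°C

C=4, A=6, T=4, G=2
So N_AT = 10 and N_GC = 6.
Tm = 2(10) + 4(6) = 20 + 24 = 44°C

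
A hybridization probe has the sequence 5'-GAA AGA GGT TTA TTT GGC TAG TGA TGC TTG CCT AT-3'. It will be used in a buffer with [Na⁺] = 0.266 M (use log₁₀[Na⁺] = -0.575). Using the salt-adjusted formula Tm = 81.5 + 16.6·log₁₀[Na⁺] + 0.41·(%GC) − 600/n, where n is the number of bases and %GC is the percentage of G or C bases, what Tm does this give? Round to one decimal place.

71.2°C

Length n = 35. Scanning the sequence gives A=8, G=10, C=4, T=13.
G+C = 14, so %GC = 14/35 × 100 = 40%
Salt term: 16.6 × (-0.575) = -9.545
GC term: 0.41 × 40 = 16.4; length term: −600/35 = −17.143
Tm = 81.5 + (-9.545) + 16.4 − 17.143 = 71.212 → 71.2°C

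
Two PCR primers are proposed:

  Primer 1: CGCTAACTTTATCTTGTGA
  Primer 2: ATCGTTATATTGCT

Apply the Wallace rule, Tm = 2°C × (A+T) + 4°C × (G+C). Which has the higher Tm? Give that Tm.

Primer 1: A+T=12, G+C=7 → Tm = 2(12)+4(7) = 52°C
Primer 2: A+T=10, G+C=4 → Tm = 2(10)+4(4) = 36°C
52°C vs 36°C → primer 1 is higher.

Primer 1, 52°C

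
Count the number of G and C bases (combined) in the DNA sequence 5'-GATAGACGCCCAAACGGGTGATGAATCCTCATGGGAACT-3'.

20

C=9, A=12, T=7, G=11
G+C = 11 + 9 = 20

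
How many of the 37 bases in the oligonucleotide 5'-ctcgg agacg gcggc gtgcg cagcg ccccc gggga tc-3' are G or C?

A=4, G=16, C=14, T=3
G+C = 16 + 14 = 30

30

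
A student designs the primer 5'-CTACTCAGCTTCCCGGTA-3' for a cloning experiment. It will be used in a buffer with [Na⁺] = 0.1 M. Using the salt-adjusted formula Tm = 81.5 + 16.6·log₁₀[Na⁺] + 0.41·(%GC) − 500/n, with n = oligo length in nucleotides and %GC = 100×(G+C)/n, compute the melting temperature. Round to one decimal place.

59.9°C

Length n = 18. Counting bases: C=7, T=5, A=3, G=3
G+C = 10, so %GC = 10/18 × 100 = 55.556%
Salt term: 16.6 × (-1) = -16.6
GC term: 0.41 × 55.556 = 22.778; length term: −500/18 = −27.778
Tm = 81.5 + (-16.6) + 22.778 − 27.778 = 59.9 → 59.9°C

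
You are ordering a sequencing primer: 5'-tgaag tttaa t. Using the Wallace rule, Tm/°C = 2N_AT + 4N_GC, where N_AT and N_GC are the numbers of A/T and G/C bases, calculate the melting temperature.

26°C

Base counts: A=4, C=0, G=2, T=5
AT pairs contribute 9, GC pairs contribute 2.
Tm = 2×9 + 4×2 = 26°C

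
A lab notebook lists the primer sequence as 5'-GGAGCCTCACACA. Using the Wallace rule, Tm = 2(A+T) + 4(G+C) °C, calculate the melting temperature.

Counting bases: A=4, G=3, C=5, T=1
AT pairs contribute 5, GC pairs contribute 8.
Tm = 2×5 + 4×8 = 42°C

42°C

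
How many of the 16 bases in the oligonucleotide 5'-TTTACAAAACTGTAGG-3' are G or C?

Counting bases: C=2, A=6, G=3, T=5
Total G or C: 3 + 2 = 5

5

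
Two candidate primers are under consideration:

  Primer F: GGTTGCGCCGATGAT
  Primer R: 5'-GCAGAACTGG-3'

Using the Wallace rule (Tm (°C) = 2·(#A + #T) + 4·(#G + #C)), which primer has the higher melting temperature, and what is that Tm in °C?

Primer F: A+T=6, G+C=9 → Tm = 2(6)+4(9) = 48°C
Primer R: A+T=4, G+C=6 → Tm = 2(4)+4(6) = 32°C
48°C vs 32°C → primer F is higher.

Primer F, 48°C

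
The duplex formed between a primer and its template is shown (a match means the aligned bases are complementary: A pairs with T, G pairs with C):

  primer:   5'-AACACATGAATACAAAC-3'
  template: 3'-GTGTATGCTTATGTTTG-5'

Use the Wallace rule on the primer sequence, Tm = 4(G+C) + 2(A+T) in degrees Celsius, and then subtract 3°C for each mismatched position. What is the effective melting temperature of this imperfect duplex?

Primer base counts: A=10, T=2, G=1, C=4 → A+T=12, G+C=5
Perfect-match Tm = 2(12) + 4(5) = 24 + 20 = 44°C
Mismatches (positions where the bases are not complementary): 3 (at positions 1, 5, 7)
Effective Tm = 44 − 3×3 = 44 − 9 = 35°C

35°C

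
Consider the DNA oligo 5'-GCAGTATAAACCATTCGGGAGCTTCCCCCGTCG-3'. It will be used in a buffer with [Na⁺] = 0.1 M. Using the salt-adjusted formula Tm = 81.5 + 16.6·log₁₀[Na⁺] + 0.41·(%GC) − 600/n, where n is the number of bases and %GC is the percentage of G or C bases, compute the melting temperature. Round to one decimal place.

70.3°C

Length n = 33. Base counts: G=8, T=7, C=11, A=7
G+C = 19, so %GC = 19/33 × 100 = 57.576%
Salt term: 16.6 × (-1) = -16.6
GC term: 0.41 × 57.576 = 23.606; length term: −600/33 = −18.182
Tm = 81.5 + (-16.6) + 23.606 − 18.182 = 70.324 → 70.3°C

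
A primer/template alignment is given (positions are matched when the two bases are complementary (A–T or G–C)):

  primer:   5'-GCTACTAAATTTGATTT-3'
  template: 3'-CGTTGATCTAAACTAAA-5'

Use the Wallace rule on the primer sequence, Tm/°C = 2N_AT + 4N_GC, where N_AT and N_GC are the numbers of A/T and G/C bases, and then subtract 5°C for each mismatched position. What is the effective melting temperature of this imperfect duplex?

32°C

Primer base counts: A=5, T=8, G=2, C=2 → A+T=13, G+C=4
Perfect-match Tm = 2(13) + 4(4) = 26 + 16 = 42°C
Mismatches (positions where the bases are not complementary): 2 (at positions 3, 8)
Effective Tm = 42 − 2×5 = 42 − 10 = 32°C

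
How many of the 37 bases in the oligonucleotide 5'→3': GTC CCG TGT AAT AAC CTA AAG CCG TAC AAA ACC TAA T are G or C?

15

Counting bases: A=14, T=8, G=5, C=10
G+C = 5 + 10 = 15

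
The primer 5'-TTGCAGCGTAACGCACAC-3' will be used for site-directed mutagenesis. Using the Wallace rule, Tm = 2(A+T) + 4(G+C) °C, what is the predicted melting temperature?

Scanning the sequence gives C=6, T=3, A=5, G=4.
So N_AT = 8 and N_GC = 10.
Tm = 2×8 + 4×10 = 56°C

56°C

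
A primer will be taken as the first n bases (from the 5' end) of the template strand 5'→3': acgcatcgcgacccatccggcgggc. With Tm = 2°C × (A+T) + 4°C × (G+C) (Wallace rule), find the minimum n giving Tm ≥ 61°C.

First 18 bases: ACGCATCGCGACCCATCC → Tm = 60°C (< 61°C)
First 19 bases: ACGCATCGCGACCCATCCG → Tm = 64°C (≥ 61°C)
Since every base adds ≥2°C, Tm only increases with n, so the threshold is first crossed at n = 19.

n = 19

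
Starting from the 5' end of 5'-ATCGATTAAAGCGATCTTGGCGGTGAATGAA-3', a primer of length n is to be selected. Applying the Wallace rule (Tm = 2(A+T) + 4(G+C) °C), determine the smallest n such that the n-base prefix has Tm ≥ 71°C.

n = 25

First 24 bases: ATCGATTAAAGCGATCTTGGCGGT → Tm = 70°C (< 71°C)
First 25 bases: ATCGATTAAAGCGATCTTGGCGGTG → Tm = 74°C (≥ 71°C)
Since every base adds ≥2°C, Tm only increases with n, so the threshold is first crossed at n = 25.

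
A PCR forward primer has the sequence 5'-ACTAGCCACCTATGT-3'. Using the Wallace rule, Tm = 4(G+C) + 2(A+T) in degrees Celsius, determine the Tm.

Base counts: T=4, G=2, C=5, A=4
A+T = 8, G+C = 7
Tm = 2×8 + 4×7 = 44°C

44°C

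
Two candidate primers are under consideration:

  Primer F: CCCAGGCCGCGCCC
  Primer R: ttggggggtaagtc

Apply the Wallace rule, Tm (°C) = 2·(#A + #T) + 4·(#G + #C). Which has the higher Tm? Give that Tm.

Primer F, 54°C

Primer F: A+T=1, G+C=13 → Tm = 2(1)+4(13) = 54°C
Primer R: A+T=6, G+C=8 → Tm = 2(6)+4(8) = 44°C
54°C vs 44°C → primer F is higher.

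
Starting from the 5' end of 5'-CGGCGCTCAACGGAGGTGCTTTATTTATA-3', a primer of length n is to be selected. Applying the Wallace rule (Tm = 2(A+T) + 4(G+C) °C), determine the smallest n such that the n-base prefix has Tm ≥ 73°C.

n = 23

First 22 bases: CGGCGCTCAACGGAGGTGCTTT → Tm = 72°C (< 73°C)
First 23 bases: CGGCGCTCAACGGAGGTGCTTTA → Tm = 74°C (≥ 73°C)
Since every base adds ≥2°C, Tm only increases with n, so the threshold is first crossed at n = 23.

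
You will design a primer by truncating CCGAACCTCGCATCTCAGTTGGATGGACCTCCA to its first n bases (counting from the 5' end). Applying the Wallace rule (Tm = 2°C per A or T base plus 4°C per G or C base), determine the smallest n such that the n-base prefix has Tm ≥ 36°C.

First 10 bases: CCGAACCTCG → Tm = 34°C (< 36°C)
First 11 bases: CCGAACCTCGC → Tm = 38°C (≥ 36°C)
Each additional base adds 2°C (A/T) or 4°C (G/C), so Tm is non-decreasing in n; n = 11 is the first length to reach 36°C.

n = 11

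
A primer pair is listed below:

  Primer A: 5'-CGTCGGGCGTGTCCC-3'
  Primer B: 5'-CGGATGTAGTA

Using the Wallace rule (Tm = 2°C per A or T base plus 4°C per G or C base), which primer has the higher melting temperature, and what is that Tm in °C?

Primer A: A+T=3, G+C=12 → Tm = 2(3)+4(12) = 54°C
Primer B: A+T=6, G+C=5 → Tm = 2(6)+4(5) = 32°C
54°C vs 32°C → primer A is higher.

Primer A, 54°C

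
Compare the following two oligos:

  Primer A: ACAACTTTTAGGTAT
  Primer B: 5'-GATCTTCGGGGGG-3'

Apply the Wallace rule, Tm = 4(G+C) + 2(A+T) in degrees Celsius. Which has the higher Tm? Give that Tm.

Primer B, 44°C

Primer A: A+T=11, G+C=4 → Tm = 2(11)+4(4) = 38°C
Primer B: A+T=4, G+C=9 → Tm = 2(4)+4(9) = 44°C
38°C vs 44°C → primer B is higher.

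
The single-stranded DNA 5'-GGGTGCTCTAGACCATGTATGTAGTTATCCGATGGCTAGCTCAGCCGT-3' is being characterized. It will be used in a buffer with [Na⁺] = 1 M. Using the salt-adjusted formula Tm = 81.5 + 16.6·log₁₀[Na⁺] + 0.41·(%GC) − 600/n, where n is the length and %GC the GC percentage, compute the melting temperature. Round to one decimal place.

90.4°C

Length n = 48. Scanning the sequence gives T=14, C=11, G=14, A=9.
G+C = 25, so %GC = 25/48 × 100 = 52.083%
Salt term: 16.6 × (0) = 0
GC term: 0.41 × 52.083 = 21.354; length term: −600/48 = −12.5
Tm = 81.5 + (0) + 21.354 − 12.5 = 90.354 → 90.4°C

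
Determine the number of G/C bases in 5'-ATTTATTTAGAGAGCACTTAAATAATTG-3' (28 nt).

Base counts: C=2, G=4, T=11, A=11
G+C = 4 + 2 = 6

6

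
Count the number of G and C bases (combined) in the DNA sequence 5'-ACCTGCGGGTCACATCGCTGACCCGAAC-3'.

Counting bases: G=7, T=4, C=11, A=6
Total G or C: 7 + 11 = 18

18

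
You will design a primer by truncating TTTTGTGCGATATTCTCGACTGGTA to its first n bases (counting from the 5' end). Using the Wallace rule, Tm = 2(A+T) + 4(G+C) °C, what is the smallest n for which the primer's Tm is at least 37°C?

First 14 bases: TTTTGTGCGATATT → Tm = 36°C (< 37°C)
First 15 bases: TTTTGTGCGATATTC → Tm = 40°C (≥ 37°C)
Since every base adds ≥2°C, Tm only increases with n, so the threshold is first crossed at n = 15.

n = 15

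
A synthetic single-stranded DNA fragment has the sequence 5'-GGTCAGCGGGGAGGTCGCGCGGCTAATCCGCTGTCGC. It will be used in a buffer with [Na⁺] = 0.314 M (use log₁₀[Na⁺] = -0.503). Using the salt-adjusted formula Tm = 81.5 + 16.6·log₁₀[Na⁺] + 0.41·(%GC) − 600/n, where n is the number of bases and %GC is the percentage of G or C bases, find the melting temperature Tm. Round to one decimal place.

86.9°C

Length n = 37. Base counts: A=4, C=11, T=6, G=16
G+C = 27, so %GC = 27/37 × 100 = 72.973%
Salt term: 16.6 × (-0.503) = -8.35
GC term: 0.41 × 72.973 = 29.919; length term: −600/37 = −16.216
Tm = 81.5 + (-8.35) + 29.919 − 16.216 = 86.853 → 86.9°C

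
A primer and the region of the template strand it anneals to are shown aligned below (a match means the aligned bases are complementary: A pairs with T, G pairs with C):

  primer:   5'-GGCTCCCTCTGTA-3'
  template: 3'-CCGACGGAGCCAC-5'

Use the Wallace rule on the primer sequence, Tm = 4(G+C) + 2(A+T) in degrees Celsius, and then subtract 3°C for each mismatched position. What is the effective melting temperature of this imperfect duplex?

33°C

Primer base counts: A=1, T=4, G=3, C=5 → A+T=5, G+C=8
Perfect-match Tm = 2(5) + 4(8) = 10 + 32 = 42°C
Mismatches (positions where the bases are not complementary): 3 (at positions 5, 10, 13)
Effective Tm = 42 − 3×3 = 42 − 9 = 33°C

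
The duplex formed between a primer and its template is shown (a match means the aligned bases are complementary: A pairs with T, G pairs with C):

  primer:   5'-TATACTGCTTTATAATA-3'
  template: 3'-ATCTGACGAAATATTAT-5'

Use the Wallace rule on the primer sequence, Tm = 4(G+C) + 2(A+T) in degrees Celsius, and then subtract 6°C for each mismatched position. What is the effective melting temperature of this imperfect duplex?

34°C

Primer base counts: A=6, T=8, G=1, C=2 → A+T=14, G+C=3
Perfect-match Tm = 2(14) + 4(3) = 28 + 12 = 40°C
Mismatches (positions where the bases are not complementary): 1 (at position 3)
Effective Tm = 40 − 1×6 = 40 − 6 = 34°C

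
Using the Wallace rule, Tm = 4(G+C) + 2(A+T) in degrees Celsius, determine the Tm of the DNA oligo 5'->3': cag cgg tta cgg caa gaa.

56°C

Counting bases: G=6, T=2, A=6, C=4
AT pairs contribute 8, GC pairs contribute 10.
Tm = 2×8 + 4×10 = 56°C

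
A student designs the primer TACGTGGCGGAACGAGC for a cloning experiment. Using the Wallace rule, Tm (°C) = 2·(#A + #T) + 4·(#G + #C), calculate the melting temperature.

56°C

Counting bases: A=4, T=2, G=7, C=4
So N_AT = 6 and N_GC = 11.
Tm = 2×6 + 4×11 = 56°C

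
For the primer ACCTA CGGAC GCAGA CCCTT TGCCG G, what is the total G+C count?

A=5, C=10, T=4, G=7
Total G or C: 7 + 10 = 17

17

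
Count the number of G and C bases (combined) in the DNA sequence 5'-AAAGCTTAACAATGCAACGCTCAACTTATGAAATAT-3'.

Counting bases: G=4, T=9, A=16, C=7
G+C = 4 + 7 = 11

11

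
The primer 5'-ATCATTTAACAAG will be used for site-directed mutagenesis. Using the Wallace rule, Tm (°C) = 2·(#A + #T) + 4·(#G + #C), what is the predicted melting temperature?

C=2, T=4, A=6, G=1
AT pairs contribute 10, GC pairs contribute 3.
Tm = 4·3 + 2·10 = 12 + 20 = 32°C

32°C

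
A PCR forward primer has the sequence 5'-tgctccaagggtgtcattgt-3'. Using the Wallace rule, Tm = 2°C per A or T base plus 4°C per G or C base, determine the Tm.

Base counts: G=6, A=3, C=4, T=7
So N_AT = 10 and N_GC = 10.
Tm = 2(10) + 4(10) = 20 + 40 = 60°C

60°C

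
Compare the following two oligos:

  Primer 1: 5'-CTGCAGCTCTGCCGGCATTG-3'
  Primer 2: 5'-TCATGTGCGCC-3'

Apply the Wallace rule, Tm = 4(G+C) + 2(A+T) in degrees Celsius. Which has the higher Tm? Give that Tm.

Primer 1, 66°C

Primer 1: A+T=7, G+C=13 → Tm = 2(7)+4(13) = 66°C
Primer 2: A+T=4, G+C=7 → Tm = 2(4)+4(7) = 36°C
66°C vs 36°C → primer 1 is higher.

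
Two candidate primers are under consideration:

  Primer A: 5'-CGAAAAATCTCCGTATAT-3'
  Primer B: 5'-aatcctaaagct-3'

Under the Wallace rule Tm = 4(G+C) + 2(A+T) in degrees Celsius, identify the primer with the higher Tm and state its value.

Primer A: A+T=12, G+C=6 → Tm = 2(12)+4(6) = 48°C
Primer B: A+T=8, G+C=4 → Tm = 2(8)+4(4) = 32°C
48°C vs 32°C → primer A is higher.

Primer A, 48°C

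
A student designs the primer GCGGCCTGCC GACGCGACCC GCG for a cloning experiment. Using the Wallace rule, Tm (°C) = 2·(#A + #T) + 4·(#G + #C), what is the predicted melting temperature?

G=9, C=11, T=1, A=2
A+T = 3, G+C = 20
Tm = 2(3) + 4(20) = 6 + 80 = 86°C

86°C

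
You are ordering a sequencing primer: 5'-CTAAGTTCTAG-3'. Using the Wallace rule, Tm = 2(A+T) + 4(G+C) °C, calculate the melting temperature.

30°C

G=2, T=4, C=2, A=3
A+T = 7, G+C = 4
Tm = 2(7) + 4(4) = 14 + 16 = 30°C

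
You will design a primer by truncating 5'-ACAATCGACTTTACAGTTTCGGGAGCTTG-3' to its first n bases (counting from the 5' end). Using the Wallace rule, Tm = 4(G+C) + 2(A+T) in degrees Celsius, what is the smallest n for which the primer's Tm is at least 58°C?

First 20 bases: ACAATCGACTTTACAGTTTC → Tm = 54°C (< 58°C)
First 21 bases: ACAATCGACTTTACAGTTTCG → Tm = 58°C (≥ 58°C)
Since every base adds ≥2°C, Tm only increases with n, so the threshold is first crossed at n = 21.

n = 21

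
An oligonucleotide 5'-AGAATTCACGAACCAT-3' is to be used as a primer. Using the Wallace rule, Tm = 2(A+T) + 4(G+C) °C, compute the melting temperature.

44°C

Counting bases: T=3, G=2, A=7, C=4
So N_AT = 10 and N_GC = 6.
Tm = 2(10) + 4(6) = 20 + 24 = 44°C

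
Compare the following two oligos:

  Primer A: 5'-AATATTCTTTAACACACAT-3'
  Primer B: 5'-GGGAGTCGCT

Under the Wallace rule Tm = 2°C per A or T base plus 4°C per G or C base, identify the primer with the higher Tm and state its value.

Primer A: A+T=15, G+C=4 → Tm = 2(15)+4(4) = 46°C
Primer B: A+T=3, G+C=7 → Tm = 2(3)+4(7) = 34°C
46°C vs 34°C → primer A is higher.

Primer A, 46°C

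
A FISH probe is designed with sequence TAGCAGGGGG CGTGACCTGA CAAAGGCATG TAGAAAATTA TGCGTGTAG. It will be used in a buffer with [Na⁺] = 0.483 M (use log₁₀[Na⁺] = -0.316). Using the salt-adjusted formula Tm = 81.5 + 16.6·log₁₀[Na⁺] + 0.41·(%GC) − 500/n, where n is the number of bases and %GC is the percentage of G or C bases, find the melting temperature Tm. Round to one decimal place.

Length n = 49. Base counts: G=17, C=7, T=10, A=15
G+C = 24, so %GC = 24/49 × 100 = 48.98%
Salt term: 16.6 × (-0.316) = -5.246
GC term: 0.41 × 48.98 = 20.082; length term: −500/49 = −10.204
Tm = 81.5 + (-5.246) + 20.082 − 10.204 = 86.132 → 86.1°C

86.1°C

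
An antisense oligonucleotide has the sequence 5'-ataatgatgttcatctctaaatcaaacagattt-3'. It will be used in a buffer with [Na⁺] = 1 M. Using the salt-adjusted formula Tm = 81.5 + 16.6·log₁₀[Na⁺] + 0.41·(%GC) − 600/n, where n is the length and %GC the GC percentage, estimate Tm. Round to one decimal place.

73.3°C

Length n = 33. Base counts: C=5, G=3, T=12, A=13
G+C = 8, so %GC = 8/33 × 100 = 24.242%
Salt term: 16.6 × (0) = 0
GC term: 0.41 × 24.242 = 9.939; length term: −600/33 = −18.182
Tm = 81.5 + (0) + 9.939 − 18.182 = 73.257 → 73.3°C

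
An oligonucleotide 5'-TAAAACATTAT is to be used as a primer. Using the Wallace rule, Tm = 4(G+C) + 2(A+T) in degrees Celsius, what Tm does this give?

Scanning the sequence gives C=1, G=0, T=4, A=6.
AT pairs contribute 10, GC pairs contribute 1.
Tm = 4·1 + 2·10 = 4 + 20 = 24°C

24°C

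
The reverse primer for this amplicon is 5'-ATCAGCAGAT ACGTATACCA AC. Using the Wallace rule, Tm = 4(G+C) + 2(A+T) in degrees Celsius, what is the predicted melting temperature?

Scanning the sequence gives T=4, C=6, G=3, A=9.
So N_AT = 13 and N_GC = 9.
Tm = 2×13 + 4×9 = 62°C

62°C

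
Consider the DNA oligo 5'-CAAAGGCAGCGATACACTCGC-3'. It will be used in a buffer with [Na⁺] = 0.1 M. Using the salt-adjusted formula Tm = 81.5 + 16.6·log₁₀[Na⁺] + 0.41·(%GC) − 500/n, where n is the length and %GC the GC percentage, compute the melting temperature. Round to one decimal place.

Length n = 21. Base counts: T=2, A=7, C=7, G=5
G+C = 12, so %GC = 12/21 × 100 = 57.143%
Salt term: 16.6 × (-1) = -16.6
GC term: 0.41 × 57.143 = 23.429; length term: −500/21 = −23.81
Tm = 81.5 + (-16.6) + 23.429 − 23.81 = 64.519 → 64.5°C

64.5°C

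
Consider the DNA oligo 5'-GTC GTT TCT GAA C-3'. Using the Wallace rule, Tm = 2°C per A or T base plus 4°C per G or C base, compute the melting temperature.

Counting bases: G=3, C=3, A=2, T=5
AT pairs contribute 7, GC pairs contribute 6.
Tm = 2(7) + 4(6) = 14 + 24 = 38°C

38°C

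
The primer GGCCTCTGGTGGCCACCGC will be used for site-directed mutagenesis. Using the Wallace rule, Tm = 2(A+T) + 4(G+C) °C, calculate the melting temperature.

68°C

Scanning the sequence gives C=8, G=7, A=1, T=3.
AT pairs contribute 4, GC pairs contribute 15.
Tm = 2×4 + 4×15 = 68°C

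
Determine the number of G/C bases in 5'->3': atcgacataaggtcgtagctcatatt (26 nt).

C=5, A=8, G=5, T=8
Total G or C: 5 + 5 = 10

10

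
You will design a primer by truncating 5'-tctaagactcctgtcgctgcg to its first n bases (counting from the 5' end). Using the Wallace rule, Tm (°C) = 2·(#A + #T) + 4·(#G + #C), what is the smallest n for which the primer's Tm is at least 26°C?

First 9 bases: TCTAAGACT → Tm = 24°C (< 26°C)
First 10 bases: TCTAAGACTC → Tm = 28°C (≥ 26°C)
Each additional base adds 2°C (A/T) or 4°C (G/C), so Tm is non-decreasing in n; n = 10 is the first length to reach 26°C.

n = 10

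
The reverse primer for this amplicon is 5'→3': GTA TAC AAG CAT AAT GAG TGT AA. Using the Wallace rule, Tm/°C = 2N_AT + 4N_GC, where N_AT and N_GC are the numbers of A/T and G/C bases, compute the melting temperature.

60°C

Scanning the sequence gives T=6, G=5, A=10, C=2.
A+T = 16, G+C = 7
Tm = 2×16 + 4×7 = 60°C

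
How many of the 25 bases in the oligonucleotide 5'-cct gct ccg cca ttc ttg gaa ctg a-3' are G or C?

14

Counting bases: A=4, G=5, T=7, C=9
G+C = 5 + 9 = 14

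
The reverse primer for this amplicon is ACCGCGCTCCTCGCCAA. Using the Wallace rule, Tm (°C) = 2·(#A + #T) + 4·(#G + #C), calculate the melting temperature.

Counting bases: G=3, A=3, T=2, C=9
A+T = 5, G+C = 12
Tm = 2×5 + 4×12 = 58°C

58°C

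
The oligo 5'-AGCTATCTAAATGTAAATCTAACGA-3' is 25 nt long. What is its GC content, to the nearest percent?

28%

C=4, A=11, G=3, T=7
G+C = 3 + 4 = 7 out of 25 bases
%GC = 7/25 × 100 = 28% ≈ 28%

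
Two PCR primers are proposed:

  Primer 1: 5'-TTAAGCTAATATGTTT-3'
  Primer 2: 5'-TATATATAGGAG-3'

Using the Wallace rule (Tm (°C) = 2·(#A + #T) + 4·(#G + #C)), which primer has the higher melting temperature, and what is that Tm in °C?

Primer 1, 38°C

Primer 1: A+T=13, G+C=3 → Tm = 2(13)+4(3) = 38°C
Primer 2: A+T=9, G+C=3 → Tm = 2(9)+4(3) = 30°C
38°C vs 30°C → primer 1 is higher.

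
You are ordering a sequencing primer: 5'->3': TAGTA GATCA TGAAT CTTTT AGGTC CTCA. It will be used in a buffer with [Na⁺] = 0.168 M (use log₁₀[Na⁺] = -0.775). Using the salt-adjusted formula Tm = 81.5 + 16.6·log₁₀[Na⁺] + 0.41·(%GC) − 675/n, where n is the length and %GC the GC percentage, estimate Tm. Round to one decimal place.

Length n = 29. Base counts: G=5, C=5, T=11, A=8
G+C = 10, so %GC = 10/29 × 100 = 34.483%
Salt term: 16.6 × (-0.775) = -12.865
GC term: 0.41 × 34.483 = 14.138; length term: −675/29 = −23.276
Tm = 81.5 + (-12.865) + 14.138 − 23.276 = 59.497 → 59.5°C

59.5°C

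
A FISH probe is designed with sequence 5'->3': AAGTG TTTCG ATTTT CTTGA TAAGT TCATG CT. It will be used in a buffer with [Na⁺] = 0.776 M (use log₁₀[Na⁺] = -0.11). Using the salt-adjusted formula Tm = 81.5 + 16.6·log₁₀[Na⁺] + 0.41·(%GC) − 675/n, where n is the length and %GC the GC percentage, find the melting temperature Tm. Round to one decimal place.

71.4°C

Length n = 32. Counting bases: C=4, G=6, T=15, A=7
G+C = 10, so %GC = 10/32 × 100 = 31.25%
Salt term: 16.6 × (-0.11) = -1.826
GC term: 0.41 × 31.25 = 12.812; length term: −675/32 = −21.094
Tm = 81.5 + (-1.826) + 12.812 − 21.094 = 71.392 → 71.4°C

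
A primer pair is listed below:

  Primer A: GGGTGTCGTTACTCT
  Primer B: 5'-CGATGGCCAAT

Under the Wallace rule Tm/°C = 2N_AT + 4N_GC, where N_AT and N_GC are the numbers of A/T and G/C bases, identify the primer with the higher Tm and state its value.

Primer A: A+T=7, G+C=8 → Tm = 2(7)+4(8) = 46°C
Primer B: A+T=5, G+C=6 → Tm = 2(5)+4(6) = 34°C
46°C vs 34°C → primer A is higher.

Primer A, 46°C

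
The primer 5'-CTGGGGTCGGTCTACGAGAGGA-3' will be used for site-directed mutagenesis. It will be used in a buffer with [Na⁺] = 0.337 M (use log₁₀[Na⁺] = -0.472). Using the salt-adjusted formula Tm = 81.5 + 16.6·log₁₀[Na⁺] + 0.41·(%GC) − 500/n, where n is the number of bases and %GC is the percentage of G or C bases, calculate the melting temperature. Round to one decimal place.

Length n = 22. Scanning the sequence gives G=10, T=4, C=4, A=4.
G+C = 14, so %GC = 14/22 × 100 = 63.636%
Salt term: 16.6 × (-0.472) = -7.835
GC term: 0.41 × 63.636 = 26.091; length term: −500/22 = −22.727
Tm = 81.5 + (-7.835) + 26.091 − 22.727 = 77.029 → 77.0°C

77.0°C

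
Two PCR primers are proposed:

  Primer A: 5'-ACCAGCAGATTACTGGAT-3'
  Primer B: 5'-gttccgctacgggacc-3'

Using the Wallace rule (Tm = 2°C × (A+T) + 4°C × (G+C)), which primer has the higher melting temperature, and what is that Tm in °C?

Primer A: A+T=10, G+C=8 → Tm = 2(10)+4(8) = 52°C
Primer B: A+T=5, G+C=11 → Tm = 2(5)+4(11) = 54°C
52°C vs 54°C → primer B is higher.

Primer B, 54°C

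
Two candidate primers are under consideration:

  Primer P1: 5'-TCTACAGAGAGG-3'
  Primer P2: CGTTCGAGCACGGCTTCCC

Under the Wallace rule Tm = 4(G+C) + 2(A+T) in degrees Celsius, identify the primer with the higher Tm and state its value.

Primer P2, 64°C

Primer P1: A+T=6, G+C=6 → Tm = 2(6)+4(6) = 36°C
Primer P2: A+T=6, G+C=13 → Tm = 2(6)+4(13) = 64°C
36°C vs 64°C → primer P2 is higher.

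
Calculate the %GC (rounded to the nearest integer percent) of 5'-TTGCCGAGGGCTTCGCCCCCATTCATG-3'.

Counting bases: C=10, G=7, T=7, A=3
G+C = 7 + 10 = 17 out of 27 bases
%GC = 17/27 × 100 = 62.96% ≈ 63%

63%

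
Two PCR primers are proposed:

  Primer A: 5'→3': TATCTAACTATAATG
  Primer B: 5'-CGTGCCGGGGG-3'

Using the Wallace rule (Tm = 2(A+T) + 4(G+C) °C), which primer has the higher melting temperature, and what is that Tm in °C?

Primer B, 42°C

Primer A: A+T=12, G+C=3 → Tm = 2(12)+4(3) = 36°C
Primer B: A+T=1, G+C=10 → Tm = 2(1)+4(10) = 42°C
36°C vs 42°C → primer B is higher.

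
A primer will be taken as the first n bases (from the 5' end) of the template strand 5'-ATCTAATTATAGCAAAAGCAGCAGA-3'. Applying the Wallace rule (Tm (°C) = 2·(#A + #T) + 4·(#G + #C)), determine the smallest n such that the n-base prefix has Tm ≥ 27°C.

First 11 bases: ATCTAATTATA → Tm = 24°C (< 27°C)
First 12 bases: ATCTAATTATAG → Tm = 28°C (≥ 27°C)
Each additional base adds 2°C (A/T) or 4°C (G/C), so Tm is non-decreasing in n; n = 12 is the first length to reach 27°C.

n = 12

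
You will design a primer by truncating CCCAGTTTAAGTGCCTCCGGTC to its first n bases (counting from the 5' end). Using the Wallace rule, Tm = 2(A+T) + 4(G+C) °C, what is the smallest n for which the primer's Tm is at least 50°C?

First 16 bases: CCCAGTTTAAGTGCCT → Tm = 48°C (< 50°C)
First 17 bases: CCCAGTTTAAGTGCCTC → Tm = 52°C (≥ 50°C)
Each additional base adds 2°C (A/T) or 4°C (G/C), so Tm is non-decreasing in n; n = 17 is the first length to reach 50°C.

n = 17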